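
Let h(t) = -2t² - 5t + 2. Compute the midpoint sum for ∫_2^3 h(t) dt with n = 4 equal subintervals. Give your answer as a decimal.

-23.15625

Δt = (3 − 2)/4 = 0.25.
Midpoints: 2.125, 2.375, 2.625, 2.875.
h(2.125) = -17.65625, h(2.375) = -21.15625, h(2.625) = -24.90625, h(2.875) = -28.90625.
Sum = Δt · [h(2.125) + h(2.375) + h(2.625) + h(2.875)].
Sum = -23.15625.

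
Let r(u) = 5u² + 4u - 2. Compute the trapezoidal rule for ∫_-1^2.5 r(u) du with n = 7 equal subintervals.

31.9375

Δu = (2.5 − (-1))/7 = 0.5.
r(-1) = -1, r(-0.5) = -2.75, r(0) = -2, r(0.5) = 1.25, r(1) = 7, r(1.5) = 15.25, r(2) = 26, r(2.5) = 39.25.
T_7 = (Δu/2)·[r(u_0) + 2r(u_1) + ... + 2r(u_{6}) + r(u_7)].
Sum = 31.9375.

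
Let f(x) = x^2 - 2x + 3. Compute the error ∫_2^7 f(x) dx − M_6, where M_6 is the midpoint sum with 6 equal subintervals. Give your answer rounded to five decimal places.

Exact integral: ∫_2^7 f(x) dx ≈ 81.6666667.
M_6 ≈ 81.3773148.
Error ≈ 81.6666667 − 81.3773148 ≈ 0.28935.

0.28935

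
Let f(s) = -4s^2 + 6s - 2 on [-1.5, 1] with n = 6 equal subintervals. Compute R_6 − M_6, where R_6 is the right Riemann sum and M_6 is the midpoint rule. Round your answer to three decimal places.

R_6 ≈ -10.70602.
M_6 ≈ -14.43866.
R_6 − M_6 ≈ 3.733.

3.733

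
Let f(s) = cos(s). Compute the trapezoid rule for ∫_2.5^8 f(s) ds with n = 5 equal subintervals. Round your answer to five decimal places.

0.35065

Δs = (8 − 2.5)/5 = 1.1.
f(2.5) ≈ -0.80114, f(3.6) ≈ -0.89676, f(4.7) ≈ -0.01239, f(5.8) ≈ 0.88552, f(6.9) ≈ 0.81573, f(8) ≈ -0.14550.
T_5 = (Δs/2)·[f(s_0) + 2f(s_1) + ... + 2f(s_{4}) + f(s_5)].
Sum ≈ 0.35065.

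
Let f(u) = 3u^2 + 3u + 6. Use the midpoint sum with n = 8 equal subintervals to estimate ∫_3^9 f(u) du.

Δu = (9 − 3)/8 = 0.75.
Midpoints: 3.375, 4.125, 4.875, 5.625, 6.375, 7.125, 7.875, 8.625.
f(3.375) = 50.296875, f(4.125) = 69.421875, f(4.875) = 91.921875, f(5.625) = 117.796875, f(6.375) = 147.046875, f(7.125) = 179.671875, f(7.875) = 215.671875, f(8.625) = 255.046875.
Sum = Δu · [f(3.375) + f(4.125) + f(4.875) + ...].
Sum = 845.15625.

845.15625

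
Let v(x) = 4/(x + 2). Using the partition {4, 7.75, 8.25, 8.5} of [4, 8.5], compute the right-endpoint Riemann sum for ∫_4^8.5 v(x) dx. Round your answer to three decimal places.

1.829

Subinterval widths: 3.75, 0.5, 0.25.
Right endpoints: 7.75, 8.25, 8.5.
v(7.75) = 16/39, v(8.25) = 16/41, v(8.5) = 8/21.
Sum = Σ Δx_i · v(x_i).
Sum ≈ 1.829.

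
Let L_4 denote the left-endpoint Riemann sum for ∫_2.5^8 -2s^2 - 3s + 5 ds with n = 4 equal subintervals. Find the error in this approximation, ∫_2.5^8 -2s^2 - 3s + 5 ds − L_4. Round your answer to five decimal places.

Exact integral: ∫_2.5^8 f(s) ds ≈ -390.0416667.
L_4 = -302.7578125.
Error ≈ -390.0416667 − (-302.7578125) ≈ -87.28385.

-87.28385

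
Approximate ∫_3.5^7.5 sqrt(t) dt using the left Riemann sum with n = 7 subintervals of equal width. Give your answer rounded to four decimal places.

9.0776

Δt = (7.5 − 3.5)/7 = 4/7.
Left endpoints: 3.5, 57/14, 65/14, 73/14, 81/14, 89/14, 97/14.
f(3.5) ≈ 1.8708, f(57/14) ≈ 2.0178, f(65/14) ≈ 2.1547, f(73/14) ≈ 2.2835, f(81/14) ≈ 2.4054, f(89/14) ≈ 2.5213, f(97/14) ≈ 2.6322.
Sum = Δt · [f(3.5) + f(57/14) + f(65/14) + ...].
Sum ≈ 9.0776.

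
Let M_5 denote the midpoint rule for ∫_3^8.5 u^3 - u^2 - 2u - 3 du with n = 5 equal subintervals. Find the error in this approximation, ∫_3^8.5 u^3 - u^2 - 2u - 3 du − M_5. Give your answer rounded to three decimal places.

9.012

Exact integral: ∫_3^8.5 f(u) du ≈ 1009.30729.
M_5 = 1000.2953125.
Error ≈ 1009.30729 − 1000.2953125 ≈ 9.012.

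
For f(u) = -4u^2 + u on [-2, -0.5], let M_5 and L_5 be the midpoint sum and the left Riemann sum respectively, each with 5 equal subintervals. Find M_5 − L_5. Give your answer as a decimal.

2.61

M_5 = -12.33.
L_5 = -14.94.
M_5 − L_5 = 2.61.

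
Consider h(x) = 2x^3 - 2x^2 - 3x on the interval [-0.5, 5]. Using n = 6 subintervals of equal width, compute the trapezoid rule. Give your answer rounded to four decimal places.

200.7850

Δx = (5 − (-0.5))/6 = 11/12.
h(-0.5) = 0.75, h(5/12) = -1255/864, h(4/3) = -76/27, h(2.25) = 5.90625, h(19/6) = 3667/108, h(49/12) = 78253/864, h(5) = 185.
T_6 = (Δx/2)·[h(x_0) + 2h(x_1) + ... + 2h(x_{5}) + h(x_6)].
Sum ≈ 200.7850.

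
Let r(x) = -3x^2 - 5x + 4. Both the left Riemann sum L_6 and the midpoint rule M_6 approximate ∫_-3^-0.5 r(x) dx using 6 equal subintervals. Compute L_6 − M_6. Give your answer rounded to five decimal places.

-3.19010

L_6 ≈ 1.9184028.
M_6 ≈ 5.1085069.
L_6 − M_6 ≈ -3.19010.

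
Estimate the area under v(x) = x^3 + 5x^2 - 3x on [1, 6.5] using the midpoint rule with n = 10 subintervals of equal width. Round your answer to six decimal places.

837.929297

Δx = (6.5 − 1)/10 = 0.55.
Midpoints: 1.275, 1.825, 2.375, 2.925, 3.475, 4.025, 4.575, 5.125, 5.675, 6.225.
v(1.275) = 408051/64000, v(1.825) = 1104417/64000, v(2.375) = 17651/512, v(2.925) = 3777813/64000, v(3.475) = 5882619/64000, v(4.025) = 8584681/64000, v(4.575) = 11947887/64000, v(5.125) = 128289/512, v(5.675) = 20913283/64000, v(6.225) = 26643249/64000.
Sum = Δx · [v(1.275) + v(1.825) + v(2.375) + ...].
Sum ≈ 837.929297.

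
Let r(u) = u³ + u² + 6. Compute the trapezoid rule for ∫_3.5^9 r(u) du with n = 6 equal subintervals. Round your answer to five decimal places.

1879.65524

Δu = (9 − 3.5)/6 = 11/12.
r(3.5) = 61.125, r(53/12) = 192953/1728, r(16/3) = 5026/27, r(6.25) = 289.203125, r(43/6) = 91897/216, r(97/12) = 1035949/1728, r(9) = 816.
T_6 = (Δu/2)·[r(u_0) + 2r(u_1) + ... + 2r(u_{5}) + r(u_6)].
Sum ≈ 1879.65524.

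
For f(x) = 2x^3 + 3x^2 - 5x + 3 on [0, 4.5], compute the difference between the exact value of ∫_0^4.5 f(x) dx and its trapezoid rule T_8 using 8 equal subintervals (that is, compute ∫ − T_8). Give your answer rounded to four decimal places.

-3.9155

Exact integral: ∫_0^4.5 f(x) dx = 259.03125.
T_8 ≈ 262.946777.
Error ≈ 259.03125 − 262.946777 ≈ -3.9155.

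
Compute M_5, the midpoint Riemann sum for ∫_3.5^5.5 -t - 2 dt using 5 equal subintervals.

Δt = (5.5 − 3.5)/5 = 0.4.
Midpoints: 3.7, 4.1, 4.5, 4.9, 5.3.
f(3.7) = -5.7, f(4.1) = -6.1, f(4.5) = -6.5, f(4.9) = -6.9, f(5.3) = -7.3.
Sum = Δt · [f(3.7) + f(4.1) + f(4.5) + f(4.9) + f(5.3)].
Sum = -13.

-13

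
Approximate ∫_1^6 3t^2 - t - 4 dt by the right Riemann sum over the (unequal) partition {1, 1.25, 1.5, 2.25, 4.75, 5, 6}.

Subinterval widths: 0.25, 0.25, 0.75, 2.5, 0.25, 1.
Right endpoints: 1.25, 1.5, 2.25, 4.75, 5, 6.
f(1.25) = -0.5625, f(1.5) = 1.25, f(2.25) = 8.9375, f(4.75) = 58.9375, f(5) = 66, f(6) = 98.
Sum = Σ Δt_i · f(t_i).
Sum = 268.71875.

268.71875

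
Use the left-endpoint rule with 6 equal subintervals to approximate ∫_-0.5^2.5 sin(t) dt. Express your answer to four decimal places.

Δt = (2.5 − (-0.5))/6 = 0.5.
Left endpoints: -0.5, 0, 0.5, 1, 1.5, 2.
f(-0.5) ≈ -0.4794, f(0) ≈ 0.0000, f(0.5) ≈ 0.4794, f(1) ≈ 0.8415, f(1.5) ≈ 0.9975, f(2) ≈ 0.9093.
Sum = Δt · [f(-0.5) + f(0) + f(0.5) + ...].
Sum ≈ 1.3741.

1.3741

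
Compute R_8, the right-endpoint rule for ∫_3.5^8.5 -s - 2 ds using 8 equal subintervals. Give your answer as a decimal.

-41.5625

Δs = (8.5 − 3.5)/8 = 0.625.
Right endpoints: 4.125, 4.75, 5.375, 6, 6.625, 7.25, 7.875, 8.5.
f(4.125) = -6.125, f(4.75) = -6.75, f(5.375) = -7.375, f(6) = -8, f(6.625) = -8.625, f(7.25) = -9.25, f(7.875) = -9.875, f(8.5) = -10.5.
Sum = Δs · [f(4.125) + f(4.75) + f(5.375) + ...].
Sum = -41.5625.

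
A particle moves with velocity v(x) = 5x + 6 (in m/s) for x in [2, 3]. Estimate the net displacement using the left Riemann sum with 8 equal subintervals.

18.1875

Δx = (3 − 2)/8 = 0.125.
Left endpoints: 2, 2.125, 2.25, 2.375, 2.5, 2.625, 2.75, 2.875.
v(2) = 16, v(2.125) = 16.625, v(2.25) = 17.25, v(2.375) = 17.875, v(2.5) = 18.5, v(2.625) = 19.125, v(2.75) = 19.75, v(2.875) = 20.375.
Sum = Δx · [v(2) + v(2.125) + v(2.25) + ...].
Sum = 18.1875.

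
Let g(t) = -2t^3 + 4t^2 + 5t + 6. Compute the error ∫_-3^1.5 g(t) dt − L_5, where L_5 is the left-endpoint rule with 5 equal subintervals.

Exact integral: ∫_-3^1.5 g(t) dt = 88.59375.
L_5 = 123.12.
Error = 88.59375 − 123.12 = -34.52625.

-34.52625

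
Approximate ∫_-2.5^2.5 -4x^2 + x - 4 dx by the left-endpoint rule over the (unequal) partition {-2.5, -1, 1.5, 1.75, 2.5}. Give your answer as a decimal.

Subinterval widths: 1.5, 2.5, 0.25, 0.75.
Left endpoints: -2.5, -1, 1.5, 1.75.
f(-2.5) = -31.5, f(-1) = -9, f(1.5) = -11.5, f(1.75) = -14.5.
Sum = Σ Δx_i · f(x_i).
Sum = -83.5.

-83.5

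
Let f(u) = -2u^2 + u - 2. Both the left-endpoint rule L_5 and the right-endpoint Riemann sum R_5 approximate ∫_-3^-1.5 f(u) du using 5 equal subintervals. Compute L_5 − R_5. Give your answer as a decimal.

-4.5

L_5 = -24.42.
R_5 = -19.92.
L_5 − R_5 = -4.5.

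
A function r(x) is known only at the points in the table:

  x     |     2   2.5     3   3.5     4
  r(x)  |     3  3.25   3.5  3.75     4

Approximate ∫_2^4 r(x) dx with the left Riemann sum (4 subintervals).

Δx = 0.5.
Sum = 0.5·[3 + 3.25 + 3.5 + 3.75] = 6.75.

6.75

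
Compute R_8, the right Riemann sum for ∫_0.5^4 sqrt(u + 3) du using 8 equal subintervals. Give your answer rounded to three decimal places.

Δu = (4 − 0.5)/8 = 0.4375.
Right endpoints: 0.9375, 1.375, 1.8125, 2.25, 2.6875, 3.125, 3.5625, 4.
f(0.9375) ≈ 1.984, f(1.375) ≈ 2.092, f(1.8125) ≈ 2.194, f(2.25) ≈ 2.291, f(2.6875) ≈ 2.385, f(3.125) ≈ 2.475, f(3.5625) ≈ 2.562, f(4) ≈ 2.646.
Sum = Δu · [f(0.9375) + f(1.375) + f(1.8125) + ...].
Sum ≈ 8.150.

8.150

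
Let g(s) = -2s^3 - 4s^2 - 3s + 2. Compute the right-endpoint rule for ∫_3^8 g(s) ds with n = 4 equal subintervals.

Δs = (8 − 3)/4 = 1.25.
Right endpoints: 4.25, 5.5, 6.75, 8.
g(4.25) = -236.53125, g(5.5) = -468.25, g(6.75) = -815.59375, g(8) = -1302.
Sum = Δs · [g(4.25) + g(5.5) + g(6.75) + g(8)].
Sum = -3527.96875.

-3527.96875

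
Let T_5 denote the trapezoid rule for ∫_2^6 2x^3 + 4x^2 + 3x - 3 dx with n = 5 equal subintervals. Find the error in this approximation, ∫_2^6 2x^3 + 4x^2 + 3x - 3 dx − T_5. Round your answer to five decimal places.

Exact integral: ∫_2^6 f(x) dx ≈ 953.3333333.
T_5 = 965.28.
Error ≈ 953.3333333 − 965.28 ≈ -11.94667.

-11.94667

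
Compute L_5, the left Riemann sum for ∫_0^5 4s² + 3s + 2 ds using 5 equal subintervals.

160

Δs = (5 − 0)/5 = 1.
Left endpoints: 0, 1, 2, 3, 4.
f(0) = 2, f(1) = 9, f(2) = 24, f(3) = 47, f(4) = 78.
Sum = Δs · [f(0) + f(1) + f(2) + f(3) + f(4)].
Sum = 160.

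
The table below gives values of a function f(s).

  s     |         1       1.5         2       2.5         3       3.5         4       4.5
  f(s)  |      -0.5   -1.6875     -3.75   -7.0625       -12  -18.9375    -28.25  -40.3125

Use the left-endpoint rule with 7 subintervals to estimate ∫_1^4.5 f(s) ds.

-36.09375

Δs = 0.5.
Sum = 0.5·[(-0.5) + (-1.6875) + (-3.75) + (-7.0625) + (-12) + (-18.9375) + (-28.25)] = -36.09375.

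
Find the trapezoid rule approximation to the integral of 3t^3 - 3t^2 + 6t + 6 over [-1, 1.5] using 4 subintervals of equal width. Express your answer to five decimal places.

17.29980

Δt = (1.5 − (-1))/4 = 0.625.
f(-1) = -6, f(-0.375) = 1623/512, f(0.25) = 7.359375, f(0.875) = 5613/512, f(1.5) = 18.375.
T_4 = (Δt/2)·[f(t_0) + 2f(t_1) + 2f(t_2) + 2f(t_3) + f(t_4)].
Sum ≈ 17.29980.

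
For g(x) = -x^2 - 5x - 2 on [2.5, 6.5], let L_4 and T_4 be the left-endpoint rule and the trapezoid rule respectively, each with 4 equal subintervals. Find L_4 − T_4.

L_4 = -157.
T_4 = -185.
L_4 − T_4 = 28.

28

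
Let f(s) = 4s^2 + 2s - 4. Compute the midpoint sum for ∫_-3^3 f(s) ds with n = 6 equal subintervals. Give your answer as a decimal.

46

Δs = (3 − (-3))/6 = 1.
Midpoints: -2.5, -1.5, -0.5, 0.5, 1.5, 2.5.
f(-2.5) = 16, f(-1.5) = 2, f(-0.5) = -4, f(0.5) = -2, f(1.5) = 8, f(2.5) = 26.
Sum = Δs · [f(-2.5) + f(-1.5) + f(-0.5) + ...].
Sum = 46.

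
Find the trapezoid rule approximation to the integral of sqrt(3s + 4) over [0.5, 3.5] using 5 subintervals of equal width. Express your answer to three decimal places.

9.396

Δs = (3.5 − 0.5)/5 = 0.6.
f(0.5) ≈ 2.345, f(1.1) ≈ 2.702, f(1.7) ≈ 3.017, f(2.3) ≈ 3.302, f(2.9) ≈ 3.564, f(3.5) ≈ 3.808.
T_5 = (Δs/2)·[f(s_0) + 2f(s_1) + ... + 2f(s_{4}) + f(s_5)].
Sum ≈ 9.396.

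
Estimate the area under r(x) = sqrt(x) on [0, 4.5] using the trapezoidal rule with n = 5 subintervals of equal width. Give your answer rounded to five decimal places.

Δx = (4.5 − 0)/5 = 0.9.
r(0) ≈ 0.00000, r(0.9) ≈ 0.94868, r(1.8) ≈ 1.34164, r(2.7) ≈ 1.64317, r(3.6) ≈ 1.89737, r(4.5) ≈ 2.12132.
T_5 = (Δx/2)·[r(x_0) + 2r(x_1) + ... + 2r(x_{4}) + r(x_5)].
Sum ≈ 6.20237.

6.20237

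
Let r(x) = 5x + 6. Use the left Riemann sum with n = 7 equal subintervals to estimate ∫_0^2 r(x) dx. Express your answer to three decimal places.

20.571

Δx = (2 − 0)/7 = 2/7.
Left endpoints: 0, 2/7, 4/7, 6/7, 8/7, 10/7, 12/7.
r(0) = 6, r(2/7) = 52/7, r(4/7) = 62/7, r(6/7) = 72/7, r(8/7) = 82/7, r(10/7) = 92/7, r(12/7) = 102/7.
Sum = Δx · [r(0) + r(2/7) + r(4/7) + ...].
Sum ≈ 20.571.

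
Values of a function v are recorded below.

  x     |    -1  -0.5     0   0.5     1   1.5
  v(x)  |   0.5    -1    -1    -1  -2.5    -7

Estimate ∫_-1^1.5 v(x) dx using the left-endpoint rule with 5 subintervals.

-2.5

Δx = 0.5.
Sum = 0.5·[0.5 + (-1) + (-1) + (-1) + (-2.5)] = -2.5.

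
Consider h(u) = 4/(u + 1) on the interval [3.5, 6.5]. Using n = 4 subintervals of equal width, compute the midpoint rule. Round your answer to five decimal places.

2.04036

Δu = (6.5 − 3.5)/4 = 0.75.
Midpoints: 3.875, 4.625, 5.375, 6.125.
h(3.875) = 32/39, h(4.625) = 32/45, h(5.375) = 32/51, h(6.125) = 32/57.
Sum = Δu · [h(3.875) + h(4.625) + h(5.375) + h(6.125)].
Sum ≈ 2.04036.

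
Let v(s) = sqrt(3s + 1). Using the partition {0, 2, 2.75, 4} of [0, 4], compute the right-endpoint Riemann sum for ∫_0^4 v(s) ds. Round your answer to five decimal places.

12.07948

Subinterval widths: 2, 0.75, 1.25.
Right endpoints: 2, 2.75, 4.
v(2) ≈ 2.64575, v(2.75) ≈ 3.04138, v(4) ≈ 3.60555.
Sum = Σ Δs_i · v(s_i).
Sum ≈ 12.07948.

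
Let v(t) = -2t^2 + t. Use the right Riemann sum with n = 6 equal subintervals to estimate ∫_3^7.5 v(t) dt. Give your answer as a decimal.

Δt = (7.5 − 3)/6 = 0.75.
Right endpoints: 3.75, 4.5, 5.25, 6, 6.75, 7.5.
v(3.75) = -24.375, v(4.5) = -36, v(5.25) = -49.875, v(6) = -66, v(6.75) = -84.375, v(7.5) = -105.
Sum = Δt · [v(3.75) + v(4.5) + v(5.25) + ...].
Sum = -274.21875.

-274.21875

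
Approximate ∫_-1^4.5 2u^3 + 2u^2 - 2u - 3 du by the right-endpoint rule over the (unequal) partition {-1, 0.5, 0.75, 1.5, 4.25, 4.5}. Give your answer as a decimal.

541.046875

Subinterval widths: 1.5, 0.25, 0.75, 2.75, 0.25.
Right endpoints: 0.5, 0.75, 1.5, 4.25, 4.5.
f(0.5) = -3.25, f(0.75) = -2.53125, f(1.5) = 5.25, f(4.25) = 178.15625, f(4.5) = 210.75.
Sum = Σ Δu_i · f(u_i).
Sum = 541.046875.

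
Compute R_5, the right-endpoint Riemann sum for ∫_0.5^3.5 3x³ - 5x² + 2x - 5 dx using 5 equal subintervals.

Δx = (3.5 − 0.5)/5 = 0.6.
Right endpoints: 1.1, 1.7, 2.3, 2.9, 3.5.
f(1.1) = -4.857, f(1.7) = -1.311, f(2.3) = 9.651, f(2.9) = 31.917, f(3.5) = 69.375.
Sum = Δx · [f(1.1) + f(1.7) + f(2.3) + f(2.9) + f(3.5)].
Sum = 62.865.

62.865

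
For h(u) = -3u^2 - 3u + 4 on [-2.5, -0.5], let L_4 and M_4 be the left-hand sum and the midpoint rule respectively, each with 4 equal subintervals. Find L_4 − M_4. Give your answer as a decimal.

L_4 = -1.75.
M_4 = 1.625.
L_4 − M_4 = -3.375.

-3.375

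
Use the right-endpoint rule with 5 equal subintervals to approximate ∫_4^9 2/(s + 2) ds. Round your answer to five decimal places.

1.13975

Δs = (9 − 4)/5 = 1.
Right endpoints: 5, 6, 7, 8, 9.
f(5) = 2/7, f(6) = 0.25, f(7) = 2/9, f(8) = 0.2, f(9) = 2/11.
Sum = Δs · [f(5) + f(6) + f(7) + f(8) + f(9)].
Sum ≈ 1.13975.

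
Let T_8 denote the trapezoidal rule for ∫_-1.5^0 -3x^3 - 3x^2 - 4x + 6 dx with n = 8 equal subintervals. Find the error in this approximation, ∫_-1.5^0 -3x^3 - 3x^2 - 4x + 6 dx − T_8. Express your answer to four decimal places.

Exact integral: ∫_-1.5^0 f(x) dx = 13.921875.
T_8 ≈ 13.954834.
Error ≈ 13.921875 − 13.954834 ≈ -0.0330.

-0.0330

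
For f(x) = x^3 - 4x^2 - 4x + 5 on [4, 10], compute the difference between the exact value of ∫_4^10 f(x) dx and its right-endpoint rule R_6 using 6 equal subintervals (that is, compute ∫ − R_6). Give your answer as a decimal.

Exact integral: ∫_4^10 f(x) dx = 1050.
R_6 = 1355.
Error = 1050 − 1355 = -305.

-305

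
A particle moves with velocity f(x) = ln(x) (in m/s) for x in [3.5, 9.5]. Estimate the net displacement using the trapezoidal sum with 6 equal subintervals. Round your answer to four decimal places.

Δx = (9.5 − 3.5)/6 = 1.
f(3.5) ≈ 1.2528, f(4.5) ≈ 1.5041, f(5.5) ≈ 1.7047, f(6.5) ≈ 1.8718, f(7.5) ≈ 2.0149, f(8.5) ≈ 2.1401, f(9.5) ≈ 2.2513.
T_6 = (Δx/2)·[f(x_0) + 2f(x_1) + ... + 2f(x_{5}) + f(x_6)].
Sum ≈ 10.9876.

10.9876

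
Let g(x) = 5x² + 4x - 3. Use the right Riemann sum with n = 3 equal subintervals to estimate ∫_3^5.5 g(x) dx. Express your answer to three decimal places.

Δx = (5.5 − 3)/3 = 5/6.
Right endpoints: 23/6, 14/3, 5.5.
g(23/6) = 3089/36, g(14/3) = 1121/9, g(5.5) = 170.25.
Sum = Δx · [g(23/6) + g(14/3) + g(5.5)].
Sum ≈ 317.176.

317.176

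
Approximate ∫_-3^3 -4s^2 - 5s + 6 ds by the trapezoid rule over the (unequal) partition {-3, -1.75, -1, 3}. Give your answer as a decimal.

Subinterval widths: 1.25, 0.75, 4.
f(-3) = -15, f(-1.75) = 2.5, f(-1) = 7, f(3) = -45.
On each subinterval the trapezoid contributes (Δs_i/2)·[f(s_{i-1}) + f(s_i)].
Sum = -80.25.

-80.25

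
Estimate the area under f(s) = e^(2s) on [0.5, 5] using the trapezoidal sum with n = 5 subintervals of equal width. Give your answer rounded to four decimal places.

13835.9847

Δs = (5 − 0.5)/5 = 0.9.
f(0.5) ≈ 2.7183, f(1.4) ≈ 16.4446, f(2.3) ≈ 99.4843, f(3.2) ≈ 601.8450, f(4.1) ≈ 3640.9503, f(5) ≈ 22026.4658.
T_5 = (Δs/2)·[f(s_0) + 2f(s_1) + ... + 2f(s_{4}) + f(s_5)].
Sum ≈ 13835.9847.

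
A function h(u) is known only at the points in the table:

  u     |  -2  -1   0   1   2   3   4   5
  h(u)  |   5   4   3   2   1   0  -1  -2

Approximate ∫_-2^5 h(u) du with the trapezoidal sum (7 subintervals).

10.5

Δu = 1.
T_7 = (1/2)·[5 + 2·4 + 2·3 + 2·2 + 2·1 + 2·0 + 2·(-1) + (-2)] = 10.5.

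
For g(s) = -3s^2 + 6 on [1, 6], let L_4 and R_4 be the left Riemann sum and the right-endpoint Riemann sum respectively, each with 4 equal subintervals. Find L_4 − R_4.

L_4 = -123.28125.
R_4 = -254.53125.
L_4 − R_4 = 131.25.

131.25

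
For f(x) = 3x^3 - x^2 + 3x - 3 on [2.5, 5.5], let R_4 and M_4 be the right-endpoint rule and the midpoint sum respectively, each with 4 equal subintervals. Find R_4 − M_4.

178.734375

R_4 = 807.5625.
M_4 = 628.828125.
R_4 − M_4 = 178.734375.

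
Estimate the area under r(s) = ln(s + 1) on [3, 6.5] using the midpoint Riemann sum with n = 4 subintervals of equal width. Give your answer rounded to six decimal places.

Δs = (6.5 − 3)/4 = 0.875.
Midpoints: 3.4375, 4.3125, 5.1875, 6.0625.
r(3.4375) ≈ 1.490091, r(4.3125) ≈ 1.670063, r(5.1875) ≈ 1.822531, r(6.0625) ≈ 1.954799.
Sum = Δs · [r(3.4375) + r(4.3125) + r(5.1875) + r(6.0625)].
Sum ≈ 6.070298.

6.070298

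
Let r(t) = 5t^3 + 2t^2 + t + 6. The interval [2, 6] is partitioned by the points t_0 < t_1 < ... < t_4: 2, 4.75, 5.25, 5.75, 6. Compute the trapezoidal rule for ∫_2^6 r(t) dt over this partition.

1964.671875

Subinterval widths: 2.75, 0.5, 0.5, 0.25.
r(2) = 56, r(4.75) = 591.734375, r(5.25) = 789.890625, r(5.75) = 1028.421875, r(6) = 1164.
On each subinterval the trapezoid contributes (Δt_i/2)·[r(t_{i-1}) + r(t_i)].
Sum = 1964.671875.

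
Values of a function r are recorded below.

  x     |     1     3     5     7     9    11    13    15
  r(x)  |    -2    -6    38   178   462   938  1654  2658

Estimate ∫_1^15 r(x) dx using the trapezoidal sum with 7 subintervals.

Δx = 2.
T_7 = (2/2)·[(-2) + 2·(-6) + 2·38 + 2·178 + 2·462 + 2·938 + 2·1654 + 2658] = 9184.

9184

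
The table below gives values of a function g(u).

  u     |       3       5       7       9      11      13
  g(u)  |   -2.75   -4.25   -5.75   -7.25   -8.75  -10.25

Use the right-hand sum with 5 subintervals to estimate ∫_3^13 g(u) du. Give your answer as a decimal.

-72.5

Δu = 2.
Sum = 2·[(-4.25) + (-5.75) + (-7.25) + (-8.75) + (-10.25)] = -72.5.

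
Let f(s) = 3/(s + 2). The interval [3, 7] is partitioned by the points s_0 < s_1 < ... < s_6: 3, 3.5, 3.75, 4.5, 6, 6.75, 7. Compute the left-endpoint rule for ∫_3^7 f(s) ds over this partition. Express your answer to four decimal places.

1.8869

Subinterval widths: 0.5, 0.25, 0.75, 1.5, 0.75, 0.25.
Left endpoints: 3, 3.5, 3.75, 4.5, 6, 6.75.
f(3) = 0.6, f(3.5) = 6/11, f(3.75) = 12/23, f(4.5) = 6/13, f(6) = 0.375, f(6.75) = 12/35.
Sum = Σ Δs_i · f(s_i).
Sum ≈ 1.8869.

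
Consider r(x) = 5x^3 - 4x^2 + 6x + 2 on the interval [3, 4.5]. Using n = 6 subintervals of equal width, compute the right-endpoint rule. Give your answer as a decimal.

398.97265625

Δx = (4.5 − 3)/6 = 0.25.
Right endpoints: 3.25, 3.5, 3.75, 4, 4.25, 4.5.
r(3.25) = 150.890625, r(3.5) = 188.375, r(3.75) = 231.921875, r(4) = 282, r(4.25) = 339.078125, r(4.5) = 403.625.
Sum = Δx · [r(3.25) + r(3.5) + r(3.75) + ...].
Sum = 398.97265625.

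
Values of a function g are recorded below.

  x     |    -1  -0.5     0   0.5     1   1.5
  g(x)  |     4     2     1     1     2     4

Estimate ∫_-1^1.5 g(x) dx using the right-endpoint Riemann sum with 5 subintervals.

Δx = 0.5.
Sum = 0.5·[2 + 1 + 1 + 2 + 4] = 5.

5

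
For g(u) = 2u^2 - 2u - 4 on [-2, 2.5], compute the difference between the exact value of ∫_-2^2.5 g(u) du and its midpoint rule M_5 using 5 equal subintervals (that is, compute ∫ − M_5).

Exact integral: ∫_-2^2.5 g(u) du = -4.5.
M_5 = -5.1075.
Error = -4.5 − (-5.1075) = 0.6075.

0.6075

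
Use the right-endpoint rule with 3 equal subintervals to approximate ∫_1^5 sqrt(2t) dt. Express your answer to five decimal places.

10.70738

Δt = (5 − 1)/3 = 4/3.
Right endpoints: 7/3, 11/3, 5.
f(7/3) ≈ 2.16025, f(11/3) ≈ 2.70801, f(5) ≈ 3.16228.
Sum = Δt · [f(7/3) + f(11/3) + f(5)].
Sum ≈ 10.70738.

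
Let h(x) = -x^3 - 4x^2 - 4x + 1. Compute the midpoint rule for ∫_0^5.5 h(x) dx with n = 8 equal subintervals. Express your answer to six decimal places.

-502.945190

Δx = (5.5 − 0)/8 = 0.6875.
Midpoints: 0.34375, 1.03125, 1.71875, 2.40625, 3.09375, 3.78125, 4.46875, 5.15625.
h(0.34375) = -29107/32768, h(1.03125) = -277729/32768, h(1.71875) = -746087/32768, h(2.40625) = -1498069/32768, h(3.09375) = -2597563/32768, h(3.78125) = -4108457/32768, h(4.46875) = -6094639/32768, h(5.15625) = -8619997/32768.
Sum = Δx · [h(0.34375) + h(1.03125) + h(1.71875) + ...].
Sum ≈ -502.945190.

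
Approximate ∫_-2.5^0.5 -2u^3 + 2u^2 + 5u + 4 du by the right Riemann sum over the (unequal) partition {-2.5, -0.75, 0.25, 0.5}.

Subinterval widths: 1.75, 1, 0.25.
Right endpoints: -0.75, 0.25, 0.5.
f(-0.75) = 2.21875, f(0.25) = 5.34375, f(0.5) = 6.75.
Sum = Σ Δu_i · f(u_i).
Sum = 10.9140625.

10.9140625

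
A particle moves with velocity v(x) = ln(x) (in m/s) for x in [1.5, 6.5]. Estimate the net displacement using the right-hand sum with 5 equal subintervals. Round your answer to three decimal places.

7.250

Δx = (6.5 − 1.5)/5 = 1.
Right endpoints: 2.5, 3.5, 4.5, 5.5, 6.5.
v(2.5) ≈ 0.916, v(3.5) ≈ 1.253, v(4.5) ≈ 1.504, v(5.5) ≈ 1.705, v(6.5) ≈ 1.872.
Sum = Δx · [v(2.5) + v(3.5) + v(4.5) + v(5.5) + v(6.5)].
Sum ≈ 7.250.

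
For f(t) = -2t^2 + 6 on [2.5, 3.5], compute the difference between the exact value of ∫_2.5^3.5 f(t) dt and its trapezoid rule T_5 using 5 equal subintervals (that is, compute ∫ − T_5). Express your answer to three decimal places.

Exact integral: ∫_2.5^3.5 f(t) dt ≈ -12.16667.
T_5 = -12.18.
Error ≈ -12.16667 − (-12.18) ≈ 0.013.

0.013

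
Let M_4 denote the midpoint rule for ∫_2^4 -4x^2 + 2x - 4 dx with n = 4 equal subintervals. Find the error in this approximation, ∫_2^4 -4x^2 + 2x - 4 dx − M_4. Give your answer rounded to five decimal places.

Exact integral: ∫_2^4 f(x) dx ≈ -70.6666667.
M_4 = -70.5.
Error ≈ -70.6666667 − (-70.5) ≈ -0.16667.

-0.16667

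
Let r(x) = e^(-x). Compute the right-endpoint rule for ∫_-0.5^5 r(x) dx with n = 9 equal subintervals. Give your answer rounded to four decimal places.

1.1911

Δx = (5 − (-0.5))/9 = 11/18.
Right endpoints: 1/9, 13/18, 4/3, 35/18, 23/9, 19/6, 34/9, 79/18, 5.
r(1/9) ≈ 0.8948, r(13/18) ≈ 0.4857, r(4/3) ≈ 0.2636, r(35/18) ≈ 0.1431, r(23/9) ≈ 0.0776, r(19/6) ≈ 0.0421, r(34/9) ≈ 0.0229, r(79/18) ≈ 0.0124, r(5) ≈ 0.0067.
Sum = Δx · [r(1/9) + r(13/18) + r(4/3) + ...].
Sum ≈ 1.1911.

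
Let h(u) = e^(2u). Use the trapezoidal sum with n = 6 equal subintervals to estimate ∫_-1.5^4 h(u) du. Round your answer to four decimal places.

1886.2600

Δu = (4 − (-1.5))/6 = 11/12.
h(-1.5) ≈ 0.0498, h(-7/12) ≈ 0.3114, h(1/3) ≈ 1.9477, h(1.25) ≈ 12.1825, h(13/6) ≈ 76.1979, h(37/12) ≈ 476.5948, h(4) ≈ 2980.9580.
T_6 = (Δu/2)·[h(u_0) + 2h(u_1) + ... + 2h(u_{5}) + h(u_6)].
Sum ≈ 1886.2600.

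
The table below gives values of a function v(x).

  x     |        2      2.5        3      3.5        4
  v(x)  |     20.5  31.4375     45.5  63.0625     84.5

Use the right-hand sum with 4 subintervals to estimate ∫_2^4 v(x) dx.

112.25

Δx = 0.5.
Sum = 0.5·[31.4375 + 45.5 + 63.0625 + 84.5] = 112.25.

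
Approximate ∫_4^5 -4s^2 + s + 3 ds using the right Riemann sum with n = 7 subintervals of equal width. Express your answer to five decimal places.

Δs = (5 − 4)/7 = 1/7.
Right endpoints: 29/7, 30/7, 31/7, 32/7, 33/7, 34/7, 5.
f(29/7) = -3014/49, f(30/7) = -3243/49, f(31/7) = -3480/49, f(32/7) = -3725/49, f(33/7) = -3978/49, f(34/7) = -4239/49, f(5) = -92.
Sum = Δs · [f(29/7) + f(30/7) + f(31/7) + ...].
Sum ≈ -76.34694.

-76.34694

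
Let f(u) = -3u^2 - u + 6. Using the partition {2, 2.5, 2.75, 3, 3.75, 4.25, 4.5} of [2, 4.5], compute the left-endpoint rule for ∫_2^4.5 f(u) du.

-63.75

Subinterval widths: 0.5, 0.25, 0.25, 0.75, 0.5, 0.25.
Left endpoints: 2, 2.5, 2.75, 3, 3.75, 4.25.
f(2) = -8, f(2.5) = -15.25, f(2.75) = -19.4375, f(3) = -24, f(3.75) = -39.9375, f(4.25) = -52.4375.
Sum = Σ Δu_i · f(u_i).
Sum = -63.75.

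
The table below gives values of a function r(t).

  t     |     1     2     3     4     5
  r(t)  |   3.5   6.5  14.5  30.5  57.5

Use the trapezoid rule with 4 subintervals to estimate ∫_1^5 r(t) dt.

82

Δt = 1.
T_4 = (1/2)·[3.5 + 2·6.5 + 2·14.5 + 2·30.5 + 57.5] = 82.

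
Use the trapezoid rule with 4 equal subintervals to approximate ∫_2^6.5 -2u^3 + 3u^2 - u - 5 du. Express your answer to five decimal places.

Δu = (6.5 − 2)/4 = 1.125.
f(2) = -11, f(3.125) = -39.86328125, f(4.25) = -108.59375, f(5.375) = -234.27734375, f(6.5) = -434.
T_4 = (Δu/2)·[f(u_0) + 2f(u_1) + 2f(u_2) + 2f(u_3) + f(u_4)].
Sum ≈ -680.88867.

-680.88867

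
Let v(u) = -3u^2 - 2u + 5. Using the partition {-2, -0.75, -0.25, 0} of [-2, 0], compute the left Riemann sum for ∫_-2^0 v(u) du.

-0.015625

Subinterval widths: 1.25, 0.5, 0.25.
Left endpoints: -2, -0.75, -0.25.
v(-2) = -3, v(-0.75) = 4.8125, v(-0.25) = 5.3125.
Sum = Σ Δu_i · v(u_i).
Sum = -0.015625.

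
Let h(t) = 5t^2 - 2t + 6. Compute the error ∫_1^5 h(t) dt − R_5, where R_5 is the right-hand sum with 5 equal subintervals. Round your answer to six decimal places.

-46.933333

Exact integral: ∫_1^5 h(t) dt ≈ 206.66666667.
R_5 = 253.6.
Error ≈ 206.66666667 − 253.6 ≈ -46.933333.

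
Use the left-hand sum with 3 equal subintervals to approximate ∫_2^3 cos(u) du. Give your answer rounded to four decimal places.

-0.6654

Δu = (3 − 2)/3 = 1/3.
Left endpoints: 2, 7/3, 8/3.
f(2) ≈ -0.4161, f(7/3) ≈ -0.6908, f(8/3) ≈ -0.8893.
Sum = Δu · [f(2) + f(7/3) + f(8/3)].
Sum ≈ -0.6654.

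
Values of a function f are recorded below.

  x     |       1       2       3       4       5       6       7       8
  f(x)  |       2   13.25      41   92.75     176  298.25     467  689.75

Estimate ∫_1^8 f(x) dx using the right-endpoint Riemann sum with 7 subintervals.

Δx = 1.
Sum = 1·[13.25 + 41 + 92.75 + 176 + 298.25 + 467 + 689.75] = 1778.

1778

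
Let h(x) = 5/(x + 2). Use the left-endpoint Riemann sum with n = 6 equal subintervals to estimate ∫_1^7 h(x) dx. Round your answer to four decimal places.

Δx = (7 − 1)/6 = 1.
Left endpoints: 1, 2, 3, 4, 5, 6.
h(1) = 5/3, h(2) = 1.25, h(3) = 1, h(4) = 5/6, h(5) = 5/7, h(6) = 0.625.
Sum = Δx · [h(1) + h(2) + h(3) + ...].
Sum ≈ 6.0893.

6.0893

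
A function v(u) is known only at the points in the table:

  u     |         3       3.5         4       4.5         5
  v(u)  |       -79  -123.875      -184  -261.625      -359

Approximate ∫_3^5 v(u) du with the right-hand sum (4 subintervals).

-464.25

Δu = 0.5.
Sum = 0.5·[(-123.875) + (-184) + (-261.625) + (-359)] = -464.25.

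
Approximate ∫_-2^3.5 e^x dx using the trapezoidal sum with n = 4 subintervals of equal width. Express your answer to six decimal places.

38.019510

Δx = (3.5 − (-2))/4 = 1.375.
f(-2) ≈ 0.135335, f(-0.625) ≈ 0.535261, f(0.75) ≈ 2.117000, f(2.125) ≈ 8.372897, f(3.5) ≈ 33.115452.
T_4 = (Δx/2)·[f(x_0) + 2f(x_1) + 2f(x_2) + 2f(x_3) + f(x_4)].
Sum ≈ 38.019510.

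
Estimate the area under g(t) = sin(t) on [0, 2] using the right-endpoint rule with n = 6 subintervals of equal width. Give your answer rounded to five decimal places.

1.55456

Δt = (2 − 0)/6 = 1/3.
Right endpoints: 1/3, 2/3, 1, 4/3, 5/3, 2.
g(1/3) ≈ 0.32719, g(2/3) ≈ 0.61837, g(1) ≈ 0.84147, g(4/3) ≈ 0.97194, g(5/3) ≈ 0.99541, g(2) ≈ 0.90930.
Sum = Δt · [g(1/3) + g(2/3) + g(1) + ...].
Sum ≈ 1.55456.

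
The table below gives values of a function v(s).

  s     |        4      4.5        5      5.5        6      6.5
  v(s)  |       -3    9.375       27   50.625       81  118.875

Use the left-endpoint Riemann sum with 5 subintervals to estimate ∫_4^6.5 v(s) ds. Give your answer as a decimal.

Δs = 0.5.
Sum = 0.5·[(-3) + 9.375 + 27 + 50.625 + 81] = 82.5.

82.5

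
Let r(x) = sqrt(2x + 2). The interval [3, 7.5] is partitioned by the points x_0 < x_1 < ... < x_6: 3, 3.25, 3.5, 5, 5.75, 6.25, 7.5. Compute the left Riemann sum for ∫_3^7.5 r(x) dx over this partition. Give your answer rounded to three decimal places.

15.131

Subinterval widths: 0.25, 0.25, 1.5, 0.75, 0.5, 1.25.
Left endpoints: 3, 3.25, 3.5, 5, 5.75, 6.25.
r(3) ≈ 2.828, r(3.25) ≈ 2.915, r(3.5) ≈ 3.000, r(5) ≈ 3.464, r(5.75) ≈ 3.674, r(6.25) ≈ 3.808.
Sum = Σ Δx_i · r(x_i).
Sum ≈ 15.131.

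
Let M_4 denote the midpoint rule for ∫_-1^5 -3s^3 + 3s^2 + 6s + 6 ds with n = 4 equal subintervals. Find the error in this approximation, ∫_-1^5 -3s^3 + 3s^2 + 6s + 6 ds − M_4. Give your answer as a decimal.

-16.875

Exact integral: ∫_-1^5 f(s) ds = -234.
M_4 = -217.125.
Error = -234 − (-217.125) = -16.875.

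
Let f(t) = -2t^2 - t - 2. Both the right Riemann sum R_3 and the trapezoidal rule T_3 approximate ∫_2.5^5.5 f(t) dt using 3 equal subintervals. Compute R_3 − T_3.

R_3 = -145.
T_3 = -119.5.
R_3 − T_3 = -25.5.

-25.5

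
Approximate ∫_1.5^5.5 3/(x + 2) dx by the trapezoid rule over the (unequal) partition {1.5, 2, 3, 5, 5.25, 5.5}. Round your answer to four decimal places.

2.3124

Subinterval widths: 0.5, 1, 2, 0.25, 0.25.
f(1.5) = 6/7, f(2) = 0.75, f(3) = 0.6, f(5) = 3/7, f(5.25) = 12/29, f(5.5) = 0.4.
On each subinterval the trapezoid contributes (Δx_i/2)·[f(x_{i-1}) + f(x_i)].
Sum ≈ 2.3124.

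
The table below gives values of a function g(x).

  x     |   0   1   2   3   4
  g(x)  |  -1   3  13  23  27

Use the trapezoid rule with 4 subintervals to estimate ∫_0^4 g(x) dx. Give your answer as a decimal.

52

Δx = 1.
T_4 = (1/2)·[(-1) + 2·3 + 2·13 + 2·23 + 27] = 52.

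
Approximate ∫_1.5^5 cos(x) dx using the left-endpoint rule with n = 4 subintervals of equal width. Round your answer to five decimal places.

Δx = (5 − 1.5)/4 = 0.875.
Left endpoints: 1.5, 2.375, 3.25, 4.125.
f(1.5) ≈ 0.07074, f(2.375) ≈ -0.72028, f(3.25) ≈ -0.99413, f(4.125) ≈ -0.55419.
Sum = Δx · [f(1.5) + f(2.375) + f(3.25) + f(4.125)].
Sum ≈ -1.92313.

-1.92313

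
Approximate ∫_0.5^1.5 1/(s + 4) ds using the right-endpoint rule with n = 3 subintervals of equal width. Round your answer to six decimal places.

0.194088

Δs = (1.5 − 0.5)/3 = 1/3.
Right endpoints: 5/6, 7/6, 1.5.
f(5/6) = 6/29, f(7/6) = 6/31, f(1.5) = 2/11.
Sum = Δs · [f(5/6) + f(7/6) + f(1.5)].
Sum ≈ 0.194088.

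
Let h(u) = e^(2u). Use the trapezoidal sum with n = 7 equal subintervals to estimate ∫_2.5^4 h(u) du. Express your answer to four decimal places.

Δu = (4 − 2.5)/7 = 3/14.
h(2.5) ≈ 148.4132, h(19/7) ≈ 227.8236, h(41/14) ≈ 349.7235, h(22/7) ≈ 536.8476, h(47/14) ≈ 824.0949, h(25/7) ≈ 1265.0376, h(53/14) ≈ 1941.9125, h(4) ≈ 2980.9580.
T_7 = (Δu/2)·[h(u_0) + 2h(u_1) + ... + 2h(u_{6}) + h(u_7)].
Sum ≈ 1437.8840.

1437.8840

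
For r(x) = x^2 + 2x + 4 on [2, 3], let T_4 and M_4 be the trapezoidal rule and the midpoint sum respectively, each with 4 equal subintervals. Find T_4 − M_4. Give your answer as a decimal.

T_4 = 15.34375.
M_4 = 15.328125.
T_4 − M_4 = 0.015625.

0.015625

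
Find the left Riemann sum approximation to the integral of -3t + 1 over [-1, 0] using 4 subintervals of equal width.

Δt = (0 − (-1))/4 = 0.25.
Left endpoints: -1, -0.75, -0.5, -0.25.
f(-1) = 4, f(-0.75) = 3.25, f(-0.5) = 2.5, f(-0.25) = 1.75.
Sum = Δt · [f(-1) + f(-0.75) + f(-0.5) + f(-0.25)].
Sum = 2.875.

2.875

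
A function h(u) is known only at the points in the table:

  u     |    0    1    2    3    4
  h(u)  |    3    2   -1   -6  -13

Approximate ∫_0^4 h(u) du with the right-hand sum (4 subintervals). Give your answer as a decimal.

-18

Δu = 1.
Sum = 1·[2 + (-1) + (-6) + (-13)] = -18.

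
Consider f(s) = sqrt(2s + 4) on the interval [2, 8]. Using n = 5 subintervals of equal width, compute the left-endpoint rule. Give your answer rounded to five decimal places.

Δs = (8 − 2)/5 = 1.2.
Left endpoints: 2, 3.2, 4.4, 5.6, 6.8.
f(2) ≈ 2.82843, f(3.2) ≈ 3.22490, f(4.4) ≈ 3.57771, f(5.6) ≈ 3.89872, f(6.8) ≈ 4.19524.
Sum = Δs · [f(2) + f(3.2) + f(4.4) + f(5.6) + f(6.8)].
Sum ≈ 21.26999.

21.26999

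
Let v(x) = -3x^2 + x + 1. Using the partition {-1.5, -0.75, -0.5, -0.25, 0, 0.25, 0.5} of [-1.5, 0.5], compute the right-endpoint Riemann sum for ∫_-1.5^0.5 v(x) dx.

Subinterval widths: 0.75, 0.25, 0.25, 0.25, 0.25, 0.25.
Right endpoints: -0.75, -0.5, -0.25, 0, 0.25, 0.5.
v(-0.75) = -1.4375, v(-0.5) = -0.25, v(-0.25) = 0.5625, v(0) = 1, v(0.25) = 1.0625, v(0.5) = 0.75.
Sum = Σ Δx_i · v(x_i).
Sum = -0.296875.

-0.296875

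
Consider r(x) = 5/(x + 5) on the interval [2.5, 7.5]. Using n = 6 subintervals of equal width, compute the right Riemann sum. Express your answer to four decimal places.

2.4463

Δx = (7.5 − 2.5)/6 = 5/6.
Right endpoints: 10/3, 25/6, 5, 35/6, 20/3, 7.5.
r(10/3) = 0.6, r(25/6) = 6/11, r(5) = 0.5, r(35/6) = 6/13, r(20/3) = 3/7, r(7.5) = 0.4.
Sum = Δx · [r(10/3) + r(25/6) + r(5) + ...].
Sum ≈ 2.4463.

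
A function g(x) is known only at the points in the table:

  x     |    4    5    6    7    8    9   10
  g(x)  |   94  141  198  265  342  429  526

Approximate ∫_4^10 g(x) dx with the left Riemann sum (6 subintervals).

1469

Δx = 1.
Sum = 1·[94 + 141 + 198 + 265 + 342 + 429] = 1469.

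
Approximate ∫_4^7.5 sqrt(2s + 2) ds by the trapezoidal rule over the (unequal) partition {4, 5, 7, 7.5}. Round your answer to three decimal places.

Subinterval widths: 1, 2, 0.5.
f(4) ≈ 3.162, f(5) ≈ 3.464, f(7) ≈ 4.000, f(7.5) ≈ 4.123.
On each subinterval the trapezoid contributes (Δs_i/2)·[f(s_{i-1}) + f(s_i)].
Sum ≈ 12.808.

12.808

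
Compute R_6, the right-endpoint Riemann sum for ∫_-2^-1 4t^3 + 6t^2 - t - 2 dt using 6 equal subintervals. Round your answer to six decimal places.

-0.805556

Δt = (-1 − (-2))/6 = 1/6.
Right endpoints: -11/6, -5/3, -1.5, -4/3, -7/6, -1.
f(-11/6) = -251/54, f(-5/3) = -59/27, f(-1.5) = -0.5, f(-4/3) = 14/27, f(-7/6) = 53/54, f(-1) = 1.
Sum = Δt · [f(-11/6) + f(-5/3) + f(-1.5) + ...].
Sum ≈ -0.805556.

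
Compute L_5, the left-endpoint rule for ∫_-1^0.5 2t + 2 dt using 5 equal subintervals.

Δt = (0.5 − (-1))/5 = 0.3.
Left endpoints: -1, -0.7, -0.4, -0.1, 0.2.
f(-1) = 0, f(-0.7) = 0.6, f(-0.4) = 1.2, f(-0.1) = 1.8, f(0.2) = 2.4.
Sum = Δt · [f(-1) + f(-0.7) + f(-0.4) + f(-0.1) + f(0.2)].
Sum = 1.8.

1.8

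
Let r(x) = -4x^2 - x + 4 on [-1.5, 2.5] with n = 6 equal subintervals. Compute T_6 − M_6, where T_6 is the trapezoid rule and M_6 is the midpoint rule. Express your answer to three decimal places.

T_6 ≈ -12.51852.
M_6 ≈ -10.74074.
T_6 − M_6 ≈ -1.778.

-1.778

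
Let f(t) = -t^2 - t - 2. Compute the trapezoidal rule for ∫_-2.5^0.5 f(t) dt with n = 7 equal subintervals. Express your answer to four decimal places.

-8.3418

Δt = (0.5 − (-2.5))/7 = 3/7.
f(-2.5) = -5.75, f(-29/14) = -827/196, f(-23/14) = -599/196, f(-17/14) = -443/196, f(-11/14) = -359/196, f(-5/14) = -347/196, f(1/14) = -407/196, f(0.5) = -2.75.
T_7 = (Δt/2)·[f(t_0) + 2f(t_1) + ... + 2f(t_{6}) + f(t_7)].
Sum ≈ -8.3418.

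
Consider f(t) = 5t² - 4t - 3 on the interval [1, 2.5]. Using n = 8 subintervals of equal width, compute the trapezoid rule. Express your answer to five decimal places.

Δt = (2.5 − 1)/8 = 0.1875.
f(1) = -2, f(1.1875) = -0.69921875, f(1.375) = 0.953125, f(1.5625) = 2.95703125, f(1.75) = 5.3125, f(1.9375) = 8.01953125, f(2.125) = 11.078125, f(2.3125) = 14.48828125, f(2.5) = 18.25.
T_8 = (Δt/2)·[f(t_0) + 2f(t_1) + ... + 2f(t_{7}) + f(t_8)].
Sum ≈ 9.41895.

9.41895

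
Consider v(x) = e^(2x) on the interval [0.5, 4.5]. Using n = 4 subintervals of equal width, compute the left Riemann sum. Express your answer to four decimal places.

Δx = (4.5 − 0.5)/4 = 1.
Left endpoints: 0.5, 1.5, 2.5, 3.5.
v(0.5) ≈ 2.7183, v(1.5) ≈ 20.0855, v(2.5) ≈ 148.4132, v(3.5) ≈ 1096.6332.
Sum = Δx · [v(0.5) + v(1.5) + v(2.5) + v(3.5)].
Sum ≈ 1267.8501.

1267.8501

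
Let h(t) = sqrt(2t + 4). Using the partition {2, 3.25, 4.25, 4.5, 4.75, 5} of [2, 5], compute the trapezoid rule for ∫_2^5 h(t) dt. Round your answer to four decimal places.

9.9105

Subinterval widths: 1.25, 1, 0.25, 0.25, 0.25.
h(2) ≈ 2.8284, h(3.25) ≈ 3.2404, h(4.25) ≈ 3.5355, h(4.5) ≈ 3.6056, h(4.75) ≈ 3.6742, h(5) ≈ 3.7417.
On each subinterval the trapezoid contributes (Δt_i/2)·[h(t_{i-1}) + h(t_i)].
Sum ≈ 9.9105.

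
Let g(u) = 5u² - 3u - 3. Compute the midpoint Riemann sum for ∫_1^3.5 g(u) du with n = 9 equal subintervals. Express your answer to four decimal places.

Δu = (3.5 − 1)/9 = 5/18.
Midpoints: 41/36, 17/12, 61/36, 71/36, 2.25, 91/36, 101/36, 37/12, 121/36.
g(41/36) = 89/1296, g(17/12) = 401/144, g(61/36) = 8129/1296, g(71/36) = 13649/1296, g(2.25) = 15.5625, g(91/36) = 27689/1296, g(101/36) = 36209/1296, g(37/12) = 5081/144, g(121/36) = 56249/1296.
Sum = Δu · [g(41/36) + g(17/12) + g(61/36) + ...].
Sum ≈ 45.3363.

45.3363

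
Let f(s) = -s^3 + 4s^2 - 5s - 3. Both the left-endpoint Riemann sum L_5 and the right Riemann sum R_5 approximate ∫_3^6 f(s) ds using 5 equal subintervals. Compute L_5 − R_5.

57.6

L_5 = -101.16.
R_5 = -158.76.
L_5 − R_5 = 57.6.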